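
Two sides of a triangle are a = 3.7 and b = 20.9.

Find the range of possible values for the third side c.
Triangle inequality: |a − b| < c < a + b
|a − b| = |3.7 − 20.9| = 17.2
a + b = 3.7 + 20.9 = 24.6

17.2 < c < 24.6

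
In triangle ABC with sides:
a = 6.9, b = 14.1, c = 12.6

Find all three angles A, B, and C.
Law of cosines for each angle (a² = 47.61, b² = 198.81, c² = 158.76):
cos(A) = (b² + c² − a²)/(2bc) = (198.81 + 158.76 − 47.61)/(2·14.1·12.6) = 309.96/355.32 ≈ 0.87234  ⇒  A ≈ 29.2682°
cos(B) = (a² + c² − b²)/(2ac) = (47.61 + 158.76 − 198.81)/(2·6.9·12.6) = 7.56/173.88 ≈ 0.0434783  ⇒  B ≈ 87.5081°
cos(C) = (a² + b² − c²)/(2ab) = (47.61 + 198.81 − 158.76)/(2·6.9·14.1) = 87.66/194.58 ≈ 0.450509  ⇒  C ≈ 63.2237°
Check: A + B + C ≈ 180°

A = 29.27°, B = 87.51°, C = 63.22°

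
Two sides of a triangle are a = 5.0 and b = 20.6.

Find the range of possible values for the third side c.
Triangle inequality: |a − b| < c < a + b
|a − b| = |5.0 − 20.6| = 15.6
a + b = 5.0 + 20.6 = 25.6

15.6 < c < 25.6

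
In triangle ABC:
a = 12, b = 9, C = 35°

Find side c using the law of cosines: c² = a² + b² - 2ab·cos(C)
c² = 12² + 9² − 2·12·9·cos(35°)
cos(35°) ≈ 0.819152
c² ≈ 144 + 81 − 216·(0.819152) ≈ 225 − 176.937 ≈ 48.0632
c ≈ √48.0632 ≈ 6.93276

c = 6.933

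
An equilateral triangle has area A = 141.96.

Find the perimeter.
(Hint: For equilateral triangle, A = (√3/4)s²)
A = (√3/4)s²  ⇒  s² = 4A/√3 = 4·141.96/√3 = 567.84/1.73205 ≈ 327.843
s ≈ √327.843 ≈ 18.1064
Perimeter = 3s ≈ 3·18.1064 ≈ 54.3193

Perimeter = 54.32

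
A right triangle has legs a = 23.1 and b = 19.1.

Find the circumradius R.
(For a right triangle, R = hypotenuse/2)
Hypotenuse c = √(a² + b²) = √(533.61 + 364.81) = √898.42 ≈ 29.9737
R = c/2 ≈ 29.9737/2 ≈ 14.9868

R = 14.99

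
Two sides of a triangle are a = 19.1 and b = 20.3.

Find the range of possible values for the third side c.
Triangle inequality: |a − b| < c < a + b
|a − b| = |19.1 − 20.3| = 1.2
a + b = 19.1 + 20.3 = 39.4

1.2 < c < 39.4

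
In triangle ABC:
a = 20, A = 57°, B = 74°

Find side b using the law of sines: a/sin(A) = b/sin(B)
a/sin(A) = b/sin(B)  ⇒  b = a·sin(B)/sin(A) = 20·sin(74°)/sin(57°)
sin(74°) ≈ 0.961262, sin(57°) ≈ 0.838671
b ≈ 20·0.961262/0.838671 ≈ 19.2252/0.838671 ≈ 22.9235

b = 22.92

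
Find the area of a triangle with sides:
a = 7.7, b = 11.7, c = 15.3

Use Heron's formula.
s = (7.7 + 11.7 + 15.3)/2 = 34.7/2 = 17.35
s − a = 9.65, s − b = 5.65, s − c = 2.05
s(s−a)(s−b)(s−c) = 17.35·9.65·5.65·2.05 ≈ 1939.23
Area = √1939.23 ≈ 44.0367

Area = 44.04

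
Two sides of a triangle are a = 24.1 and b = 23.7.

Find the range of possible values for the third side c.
Triangle inequality: |a − b| < c < a + b
|a − b| = |24.1 − 23.7| = 0.4
a + b = 24.1 + 23.7 = 47.8

0.4 < c < 47.8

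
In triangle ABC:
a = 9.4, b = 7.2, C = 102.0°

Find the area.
Two sides and the included angle (SAS): A = ½·a·b·sin(C) = ½·9.4·7.2·sin(102.0°)
sin(102.0°) ≈ 0.978148
A ≈ ½·67.68·0.978148 = 33.84·0.978148 ≈ 33.1005

Area = 33.1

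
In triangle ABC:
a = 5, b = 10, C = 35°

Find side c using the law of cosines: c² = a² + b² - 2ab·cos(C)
c² = 5² + 10² − 2·5·10·cos(35°)
cos(35°) ≈ 0.819152
c² ≈ 25 + 100 − 100·(0.819152) ≈ 125 − 81.9152 ≈ 43.0848
c ≈ √43.0848 ≈ 6.5639

c = 6.564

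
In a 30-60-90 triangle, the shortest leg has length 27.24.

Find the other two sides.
In a 30-60-90 triangle the sides are in ratio 1 : √3 : 2 (short leg : long leg : hypotenuse).
Long leg = 27.24·√3 ≈ 27.24·1.73205 ≈ 47.1811
Hypotenuse = 2·27.24 = 54.48

Long leg = 27.24√3 = 47.18, Hypotenuse = 54.48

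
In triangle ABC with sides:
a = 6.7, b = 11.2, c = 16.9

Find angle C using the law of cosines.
c² = a² + b² − 2ab·cos(C)  ⇒  cos(C) = (a² + b² − c²)/(2ab)
cos(C) = (6.7² + 11.2² − 16.9²)/(2·6.7·11.2) = (44.89 + 125.44 − 285.61)/150.08 = -115.28/150.08 ≈ -0.768124
C = arccos(-0.768124) ≈ 140.186°

C = 140.2°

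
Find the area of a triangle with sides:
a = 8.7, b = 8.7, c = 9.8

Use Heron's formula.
s = (8.7 + 8.7 + 9.8)/2 = 27.2/2 = 13.6
s − a = 4.9, s − b = 4.9, s − c = 3.8
s(s−a)(s−b)(s−c) = 13.6·4.9·4.9·3.8 ≈ 1240.84
Area = √1240.84 ≈ 35.2255

Area = 35.23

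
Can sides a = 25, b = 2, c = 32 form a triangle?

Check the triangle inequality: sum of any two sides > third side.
a + b vs c: 25 + 2 = 27 ≤ 32  ✗
a + c vs b: 25 + 32 = 57 > 2  ✓
b + c vs a: 2 + 32 = 34 > 25  ✓

No: 25 + 2 = 27 is not > 32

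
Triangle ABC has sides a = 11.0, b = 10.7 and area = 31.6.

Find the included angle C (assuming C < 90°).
Area = ½·a·b·sin(C)  ⇒  sin(C) = 2·Area/(a·b) = 2·31.6/(11.0·10.7) = 63.2/117.7 ≈ 0.536958
C = arcsin(0.536958) ≈ 32.4768° (taking the acute solution since C < 90°)

C = 32.48°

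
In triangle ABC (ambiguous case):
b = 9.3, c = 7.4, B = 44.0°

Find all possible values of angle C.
b/sin(B) = c/sin(C)  ⇒  sin(C) = c·sin(B)/b = 7.4·sin(44.0°)/9.3
sin(44.0°) ≈ 0.694658
sin(C) ≈ 7.4·0.694658/9.3 ≈ 5.14047/9.3 ≈ 0.552739
Candidate 1: C₁ = arcsin(0.552739) ≈ 33.5551°  →  A = 180° − 44.0° − 33.5551° ≈ 102.445° > 0, valid
Candidate 2: C₂ = 180° − C₁ ≈ 146.445°  →  A = 180° − 44.0° − 146.445° ≈ -10.4449° ≤ 0, not a valid triangle

C = 33.56° (one solution)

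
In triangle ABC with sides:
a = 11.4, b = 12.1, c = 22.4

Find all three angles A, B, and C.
Law of cosines for each angle (a² = 129.96, b² = 146.41, c² = 501.76):
cos(A) = (b² + c² − a²)/(2bc) = (146.41 + 501.76 − 129.96)/(2·12.1·22.4) = 518.21/542.08 ≈ 0.955966  ⇒  A ≈ 17.0663°
cos(B) = (a² + c² − b²)/(2ac) = (129.96 + 501.76 − 146.41)/(2·11.4·22.4) = 485.31/510.72 ≈ 0.950247  ⇒  B ≈ 18.1495°
cos(C) = (a² + b² − c²)/(2ab) = (129.96 + 146.41 − 501.76)/(2·11.4·12.1) = -225.39/275.88 ≈ -0.816986  ⇒  C ≈ 144.784°
Check: A + B + C ≈ 180°

A = 17.07°, B = 18.15°, C = 144.8°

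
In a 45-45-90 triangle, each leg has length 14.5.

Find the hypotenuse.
In a 45-45-90 triangle the sides are in ratio 1 : 1 : √2, so hypotenuse = leg·√2.
Hypotenuse = 14.5·√2 ≈ 14.5·1.41421 ≈ 20.5061

Hypotenuse = 14.5√2 = 20.51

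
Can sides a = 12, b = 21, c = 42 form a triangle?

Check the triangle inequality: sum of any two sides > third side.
a + b vs c: 12 + 21 = 33 ≤ 42  ✗
a + c vs b: 12 + 42 = 54 > 21  ✓
b + c vs a: 21 + 42 = 63 > 12  ✓

No: 12 + 21 = 33 is not > 42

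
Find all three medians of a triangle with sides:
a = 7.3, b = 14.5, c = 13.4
Median formula: m_a = ½√(2b² + 2c² − a²) (and cyclically). a² = 53.29, b² = 210.25, c² = 179.56.
m_a = ½√(2·210.25 + 2·179.56 − 53.29) = ½√726.33 ≈ ½·26.9505 ≈ 13.4753
m_b = ½√(2·53.29 + 2·179.56 − 210.25) = ½√255.45 ≈ ½·15.9828 ≈ 7.9914
m_c = ½√(2·53.29 + 2·210.25 − 179.56) = ½√347.52 ≈ ½·18.6419 ≈ 9.32094

m_a = 13.48, m_b = 7.991, m_c = 9.321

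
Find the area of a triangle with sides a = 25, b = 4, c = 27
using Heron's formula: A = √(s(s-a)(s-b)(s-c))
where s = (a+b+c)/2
s = (25 + 4 + 27)/2 = 56/2 = 28
s − a = 3, s − b = 24, s − c = 1
s(s−a)(s−b)(s−c) = 28·3·24·1 = 2016
Area = √2016 ≈ 44.8999

s = 28.0, Area = 44.9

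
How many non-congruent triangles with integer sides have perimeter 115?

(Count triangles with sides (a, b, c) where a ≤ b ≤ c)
Let a ≤ b ≤ c with a + b + c = 115. The only binding inequality is a + b > c, i.e. 115 − c > c, so c < 115/2; and c ≥ 115/3 since c is the largest side.
So 39 ≤ c ≤ 57. For each c, b runs from ⌈(115 − c)/2⌉ up to c (then a = 115 − b − c satisfies 1 ≤ a ≤ b automatically), giving c − ⌈(115 − c)/2⌉ + 1 choices.
Summing over c: 2 + 3 + 5 + 6 + … + 27 + 29  (19 terms, c = 39, …, 57) = 290
Check (closed form: nearest integer to p²/48 for even p, (p+3)²/48 for odd p): (115+3)²/48 = 118²/48 = 13924/48 ≈ 290.08 → 290

290 triangles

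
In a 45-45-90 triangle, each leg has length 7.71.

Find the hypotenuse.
In a 45-45-90 triangle the sides are in ratio 1 : 1 : √2, so hypotenuse = leg·√2.
Hypotenuse = 7.71·√2 ≈ 7.71·1.41421 ≈ 10.9036

Hypotenuse = 7.71√2 = 10.9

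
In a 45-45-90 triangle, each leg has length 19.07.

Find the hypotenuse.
In a 45-45-90 triangle the sides are in ratio 1 : 1 : √2, so hypotenuse = leg·√2.
Hypotenuse = 19.07·√2 ≈ 19.07·1.41421 ≈ 26.9691

Hypotenuse = 19.07√2 = 26.97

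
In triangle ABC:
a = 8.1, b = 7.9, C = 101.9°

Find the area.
Two sides and the included angle (SAS): A = ½·a·b·sin(C) = ½·8.1·7.9·sin(101.9°)
sin(101.9°) ≈ 0.978509
A ≈ ½·63.99·0.978509 = 31.995·0.978509 ≈ 31.3074

Area = 31.31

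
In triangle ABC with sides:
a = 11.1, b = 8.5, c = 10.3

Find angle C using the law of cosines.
c² = a² + b² − 2ab·cos(C)  ⇒  cos(C) = (a² + b² − c²)/(2ab)
cos(C) = (11.1² + 8.5² − 10.3²)/(2·11.1·8.5) = (123.21 + 72.25 − 106.09)/188.7 = 89.37/188.7 ≈ 0.473609
C = arccos(0.473609) ≈ 61.7312°

C = 61.73°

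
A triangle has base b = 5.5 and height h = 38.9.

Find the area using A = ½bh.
A = ½·b·h = ½·5.5·38.9 = ½·213.95 = 106.975

Area = 106.975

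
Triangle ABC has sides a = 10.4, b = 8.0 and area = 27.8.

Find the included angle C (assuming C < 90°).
Area = ½·a·b·sin(C)  ⇒  sin(C) = 2·Area/(a·b) = 2·27.8/(10.4·8.0) = 55.6/83.2 ≈ 0.668269
C = arcsin(0.668269) ≈ 41.9336° (taking the acute solution since C < 90°)

C = 41.93°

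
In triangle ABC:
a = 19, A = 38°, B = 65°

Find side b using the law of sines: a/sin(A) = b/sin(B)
a/sin(A) = b/sin(B)  ⇒  b = a·sin(B)/sin(A) = 19·sin(65°)/sin(38°)
sin(65°) ≈ 0.906308, sin(38°) ≈ 0.615661
b ≈ 19·0.906308/0.615661 ≈ 17.2198/0.615661 ≈ 27.9697

b = 27.97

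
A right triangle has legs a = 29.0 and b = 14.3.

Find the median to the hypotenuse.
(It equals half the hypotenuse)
Hypotenuse c = √(a² + b²) = √(841 + 204.49) = √1045.49 ≈ 32.334
Median to hypotenuse = c/2 ≈ 32.334/2 ≈ 16.167

Median = 16.17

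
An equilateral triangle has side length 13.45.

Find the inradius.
r = Area/s with s the semi-perimeter.
Area = (√3/4)·13.45² = (√3/4)·180.9025 ≈ 0.433013·180.9025 ≈ 78.3331
s = 3·13.45/2 = 20.175
r ≈ 78.3331/20.175 ≈ 3.88268
(Equivalently r = side/(2√3) = 13.45/3.4641 ≈ 3.88268.)

r = 3.883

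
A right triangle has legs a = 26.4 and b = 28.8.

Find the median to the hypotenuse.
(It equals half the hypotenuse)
Hypotenuse c = √(a² + b²) = √(696.96 + 829.44) = √1526.4 ≈ 39.0692
Median to hypotenuse = c/2 ≈ 39.0692/2 ≈ 19.5346

Median = 19.53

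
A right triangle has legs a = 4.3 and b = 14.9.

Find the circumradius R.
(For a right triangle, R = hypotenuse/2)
Hypotenuse c = √(a² + b²) = √(18.49 + 222.01) = √240.5 ≈ 15.5081
R = c/2 ≈ 15.5081/2 ≈ 7.75403

R = 7.754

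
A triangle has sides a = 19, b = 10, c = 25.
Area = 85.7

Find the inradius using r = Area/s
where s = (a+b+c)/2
s = (19 + 10 + 25)/2 = 54/2 = 27
r = Area/s = 85.7/27 ≈ 3.17407

r = 3.174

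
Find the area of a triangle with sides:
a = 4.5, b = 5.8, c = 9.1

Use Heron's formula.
s = (4.5 + 5.8 + 9.1)/2 = 19.4/2 = 9.7
s − a = 5.2, s − b = 3.9, s − c = 0.6
s(s−a)(s−b)(s−c) = 9.7·5.2·3.9·0.6 ≈ 118.03
Area = √118.03 ≈ 10.8641

Area = 10.86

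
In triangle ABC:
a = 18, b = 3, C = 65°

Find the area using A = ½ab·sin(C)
A = ½·a·b·sin(C) = ½·18·3·sin(65°)
sin(65°) ≈ 0.906308
A ≈ ½·54·0.906308 = 27·0.906308 ≈ 24.4703

Area = 24.47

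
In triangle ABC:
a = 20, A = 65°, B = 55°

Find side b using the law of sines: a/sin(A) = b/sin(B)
a/sin(A) = b/sin(B)  ⇒  b = a·sin(B)/sin(A) = 20·sin(55°)/sin(65°)
sin(55°) ≈ 0.819152, sin(65°) ≈ 0.906308
b ≈ 20·0.819152/0.906308 ≈ 16.383/0.906308 ≈ 18.0767

b = 18.08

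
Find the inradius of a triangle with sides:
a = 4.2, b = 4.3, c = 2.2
r = Area/s where s is the semi-perimeter.
s = (4.2 + 4.3 + 2.2)/2 = 10.7/2 = 5.35
Area = √(s(s−a)(s−b)(s−c)) = √(5.35·1.15·1.05·3.15) ≈ √20.3494 ≈ 4.51103
r ≈ 4.51103/5.35 ≈ 0.843183

r = 0.8432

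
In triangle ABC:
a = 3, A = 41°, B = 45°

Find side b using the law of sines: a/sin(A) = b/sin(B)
a/sin(A) = b/sin(B)  ⇒  b = a·sin(B)/sin(A) = 3·sin(45°)/sin(41°)
sin(45°) ≈ 0.707107, sin(41°) ≈ 0.656059
b ≈ 3·0.707107/0.656059 ≈ 2.12132/0.656059 ≈ 3.23343

b = 3.233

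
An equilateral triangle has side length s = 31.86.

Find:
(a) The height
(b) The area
(a) The height splits the triangle into two 30-60-90 halves: h = s·√3/2 = 31.86·1.73205/2 ≈ 55.1831/2 ≈ 27.5916
(b) Area = (√3/4)·s² = (√3/4)·31.86² = (√3/4)·1015.0596 ≈ 0.433013·1015.0596 ≈ 439.534

Height = 27.59, Area = 439.5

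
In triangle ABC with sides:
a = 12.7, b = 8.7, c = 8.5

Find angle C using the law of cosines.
c² = a² + b² − 2ab·cos(C)  ⇒  cos(C) = (a² + b² − c²)/(2ab)
cos(C) = (12.7² + 8.7² − 8.5²)/(2·12.7·8.7) = (161.29 + 75.69 − 72.25)/220.98 = 164.73/220.98 ≈ 0.745452
C = arccos(0.745452) ≈ 41.8021°

C = 41.8°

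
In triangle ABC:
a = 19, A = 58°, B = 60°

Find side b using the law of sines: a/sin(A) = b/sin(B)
a/sin(A) = b/sin(B)  ⇒  b = a·sin(B)/sin(A) = 19·sin(60°)/sin(58°)
sin(60°) ≈ 0.866025, sin(58°) ≈ 0.848048
b ≈ 19·0.866025/0.848048 ≈ 16.4545/0.848048 ≈ 19.4028

b = 19.4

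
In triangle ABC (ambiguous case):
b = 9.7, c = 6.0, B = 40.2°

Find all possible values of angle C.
b/sin(B) = c/sin(C)  ⇒  sin(C) = c·sin(B)/b = 6.0·sin(40.2°)/9.7
sin(40.2°) ≈ 0.645458
sin(C) ≈ 6.0·0.645458/9.7 ≈ 3.87275/9.7 ≈ 0.399252
Candidate 1: C₁ = arcsin(0.399252) ≈ 23.5314°  →  A = 180° − 40.2° − 23.5314° ≈ 116.269° > 0, valid
Candidate 2: C₂ = 180° − C₁ ≈ 156.469°  →  A = 180° − 40.2° − 156.469° ≈ -16.6686° ≤ 0, not a valid triangle

C = 23.53° (one solution)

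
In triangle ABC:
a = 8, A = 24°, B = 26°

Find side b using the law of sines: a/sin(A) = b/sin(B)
a/sin(A) = b/sin(B)  ⇒  b = a·sin(B)/sin(A) = 8·sin(26°)/sin(24°)
sin(26°) ≈ 0.438371, sin(24°) ≈ 0.406737
b ≈ 8·0.438371/0.406737 ≈ 3.50697/0.406737 ≈ 8.62221

b = 8.622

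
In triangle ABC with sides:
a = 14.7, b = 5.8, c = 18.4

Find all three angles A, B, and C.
Law of cosines for each angle (a² = 216.09, b² = 33.64, c² = 338.56):
cos(A) = (b² + c² − a²)/(2bc) = (33.64 + 338.56 − 216.09)/(2·5.8·18.4) = 156.11/213.44 ≈ 0.7314  ⇒  A ≈ 42.9961°
cos(B) = (a² + c² − b²)/(2ac) = (216.09 + 338.56 − 33.64)/(2·14.7·18.4) = 521.01/540.96 ≈ 0.963121  ⇒  B ≈ 15.6088°
cos(C) = (a² + b² − c²)/(2ab) = (216.09 + 33.64 − 338.56)/(2·14.7·5.8) = -88.83/170.52 ≈ -0.520936  ⇒  C ≈ 121.395°
Check: A + B + C ≈ 180°

A = 43°, B = 15.61°, C = 121.4°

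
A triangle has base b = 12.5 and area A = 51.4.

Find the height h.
A = ½·b·h  ⇒  h = 2A/b = 2·51.4/12.5 = 102.8/12.5 ≈ 8.224

h = 8.224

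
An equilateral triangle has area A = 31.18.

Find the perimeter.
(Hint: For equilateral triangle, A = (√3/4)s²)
A = (√3/4)s²  ⇒  s² = 4A/√3 = 4·31.18/√3 = 124.72/1.73205 ≈ 72.0071
s ≈ √72.0071 ≈ 8.4857
Perimeter = 3s ≈ 3·8.4857 ≈ 25.4571

Perimeter = 25.46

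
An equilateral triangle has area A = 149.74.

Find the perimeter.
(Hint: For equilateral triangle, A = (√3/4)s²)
A = (√3/4)s²  ⇒  s² = 4A/√3 = 4·149.74/√3 = 598.96/1.73205 ≈ 345.81
s ≈ √345.81 ≈ 18.596
Perimeter = 3s ≈ 3·18.596 ≈ 55.7879

Perimeter = 55.79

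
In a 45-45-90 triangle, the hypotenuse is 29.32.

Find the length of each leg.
In a 45-45-90 triangle hypotenuse = leg·√2, so leg = hypotenuse/√2.
Leg = 29.32/√2 ≈ 29.32/1.41421 ≈ 20.7324

Each leg = 20.73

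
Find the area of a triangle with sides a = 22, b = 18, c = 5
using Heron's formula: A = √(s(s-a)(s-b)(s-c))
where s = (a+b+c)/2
s = (22 + 18 + 5)/2 = 45/2 = 22.5
s − a = 0.5, s − b = 4.5, s − c = 17.5
s(s−a)(s−b)(s−c) = 22.5·0.5·4.5·17.5 = 885.9375
Area = √885.9375 ≈ 29.7647

s = 22.5, Area = 29.76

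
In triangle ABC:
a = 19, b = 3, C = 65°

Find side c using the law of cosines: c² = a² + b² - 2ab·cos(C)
c² = 19² + 3² − 2·19·3·cos(65°)
cos(65°) ≈ 0.422618
c² ≈ 361 + 9 − 114·(0.422618) ≈ 370 − 48.1785 ≈ 321.822
c ≈ √321.822 ≈ 17.9394

c = 17.94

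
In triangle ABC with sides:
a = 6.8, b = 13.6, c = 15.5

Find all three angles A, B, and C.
Law of cosines for each angle (a² = 46.24, b² = 184.96, c² = 240.25):
cos(A) = (b² + c² − a²)/(2bc) = (184.96 + 240.25 − 46.24)/(2·13.6·15.5) = 378.97/421.6 ≈ 0.898885  ⇒  A ≈ 25.9881°
cos(B) = (a² + c² − b²)/(2ac) = (46.24 + 240.25 − 184.96)/(2·6.8·15.5) = 101.53/210.8 ≈ 0.481641  ⇒  B ≈ 61.2073°
cos(C) = (a² + b² − c²)/(2ab) = (46.24 + 184.96 − 240.25)/(2·6.8·13.6) = -9.05/184.96 ≈ -0.0489295  ⇒  C ≈ 92.8046°
Check: A + B + C ≈ 180°

A = 25.99°, B = 61.21°, C = 92.8°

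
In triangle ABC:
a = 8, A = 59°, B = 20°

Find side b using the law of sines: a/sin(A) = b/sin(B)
a/sin(A) = b/sin(B)  ⇒  b = a·sin(B)/sin(A) = 8·sin(20°)/sin(59°)
sin(20°) ≈ 0.34202, sin(59°) ≈ 0.857167
b ≈ 8·0.34202/0.857167 ≈ 2.73616/0.857167 ≈ 3.1921

b = 3.192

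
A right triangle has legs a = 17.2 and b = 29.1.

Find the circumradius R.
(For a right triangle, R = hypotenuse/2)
Hypotenuse c = √(a² + b²) = √(295.84 + 846.81) = √1142.65 ≈ 33.8031
R = c/2 ≈ 33.8031/2 ≈ 16.9016

R = 16.9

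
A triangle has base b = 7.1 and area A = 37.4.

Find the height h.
A = ½·b·h  ⇒  h = 2A/b = 2·37.4/7.1 = 74.8/7.1 ≈ 10.5352

h = 10.54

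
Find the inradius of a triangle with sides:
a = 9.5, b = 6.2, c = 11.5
r = Area/s where s is the semi-perimeter.
s = (9.5 + 6.2 + 11.5)/2 = 27.2/2 = 13.6
Area = √(s(s−a)(s−b)(s−c)) = √(13.6·4.1·7.4·2.1) ≈ √866.51 ≈ 29.4365
r ≈ 29.4365/13.6 ≈ 2.16445

r = 2.164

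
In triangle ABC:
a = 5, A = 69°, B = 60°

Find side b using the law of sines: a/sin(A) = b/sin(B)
a/sin(A) = b/sin(B)  ⇒  b = a·sin(B)/sin(A) = 5·sin(60°)/sin(69°)
sin(60°) ≈ 0.866025, sin(69°) ≈ 0.93358
b ≈ 5·0.866025/0.93358 ≈ 4.33013/0.93358 ≈ 4.63819

b = 4.638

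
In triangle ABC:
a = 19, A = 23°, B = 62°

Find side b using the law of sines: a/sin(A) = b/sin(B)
a/sin(A) = b/sin(B)  ⇒  b = a·sin(B)/sin(A) = 19·sin(62°)/sin(23°)
sin(62°) ≈ 0.882948, sin(23°) ≈ 0.390731
b ≈ 19·0.882948/0.390731 ≈ 16.776/0.390731 ≈ 42.9349

b = 42.93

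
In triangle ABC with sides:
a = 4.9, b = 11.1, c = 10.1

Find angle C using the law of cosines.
c² = a² + b² − 2ab·cos(C)  ⇒  cos(C) = (a² + b² − c²)/(2ab)
cos(C) = (4.9² + 11.1² − 10.1²)/(2·4.9·11.1) = (24.01 + 123.21 − 102.01)/108.78 = 45.21/108.78 ≈ 0.415609
C = arccos(0.415609) ≈ 65.4423°

C = 65.44°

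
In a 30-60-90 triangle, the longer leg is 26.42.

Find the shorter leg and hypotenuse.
In a 30-60-90 triangle the sides are in ratio 1 : √3 : 2, so short leg = long leg/√3 and hypotenuse = 2·(short leg).
Short leg = 26.42/√3 ≈ 26.42/1.73205 ≈ 15.2536
Hypotenuse = 2·15.2536 ≈ 30.5072

Short leg = 15.25, Hypotenuse = 30.51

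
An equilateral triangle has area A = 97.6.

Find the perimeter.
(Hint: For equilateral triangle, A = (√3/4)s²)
A = (√3/4)s²  ⇒  s² = 4A/√3 = 4·97.6/√3 = 390.4/1.73205 ≈ 225.398
s ≈ √225.398 ≈ 15.0132
Perimeter = 3s ≈ 3·15.0132 ≈ 45.0397

Perimeter = 45.04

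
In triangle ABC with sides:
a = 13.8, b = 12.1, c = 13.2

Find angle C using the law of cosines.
c² = a² + b² − 2ab·cos(C)  ⇒  cos(C) = (a² + b² − c²)/(2ab)
cos(C) = (13.8² + 12.1² − 13.2²)/(2·13.8·12.1) = (190.44 + 146.41 − 174.24)/333.96 = 162.61/333.96 ≈ 0.486915
C = arccos(0.486915) ≈ 60.862°

C = 60.86°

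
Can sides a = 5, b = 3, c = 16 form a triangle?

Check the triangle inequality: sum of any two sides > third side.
a + b vs c: 5 + 3 = 8 ≤ 16  ✗
a + c vs b: 5 + 16 = 21 > 3  ✓
b + c vs a: 3 + 16 = 19 > 5  ✓

No: 5 + 3 = 8 is not > 16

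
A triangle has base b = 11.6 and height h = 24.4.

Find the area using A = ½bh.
A = ½·b·h = ½·11.6·24.4 = ½·283.04 = 141.52

Area = 141.52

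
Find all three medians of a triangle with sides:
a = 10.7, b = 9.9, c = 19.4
Median formula: m_a = ½√(2b² + 2c² − a²) (and cyclically). a² = 114.49, b² = 98.01, c² = 376.36.
m_a = ½√(2·98.01 + 2·376.36 − 114.49) = ½√834.25 ≈ ½·28.8834 ≈ 14.4417
m_b = ½√(2·114.49 + 2·376.36 − 98.01) = ½√883.69 ≈ ½·29.7269 ≈ 14.8635
m_c = ½√(2·114.49 + 2·98.01 − 376.36) = ½√48.64 ≈ ½·6.97424 ≈ 3.48712

m_a = 14.44, m_b = 14.86, m_c = 3.487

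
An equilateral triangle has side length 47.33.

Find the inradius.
r = Area/s with s the semi-perimeter.
Area = (√3/4)·47.33² = (√3/4)·2240.1289 ≈ 0.433013·2240.1289 ≈ 970.004
s = 3·47.33/2 = 70.995
r ≈ 970.004/70.995 ≈ 13.663
(Equivalently r = side/(2√3) = 47.33/3.4641 ≈ 13.663.)

r = 13.66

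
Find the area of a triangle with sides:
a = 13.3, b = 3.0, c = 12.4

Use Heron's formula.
s = (13.3 + 3.0 + 12.4)/2 = 28.7/2 = 14.35
s − a = 1.05, s − b = 11.35, s − c = 1.95
s(s−a)(s−b)(s−c) = 14.35·1.05·11.35·1.95 ≈ 333.481
Area = √333.481 ≈ 18.2615

Area = 18.26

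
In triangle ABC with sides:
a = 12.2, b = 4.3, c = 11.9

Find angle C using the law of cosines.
c² = a² + b² − 2ab·cos(C)  ⇒  cos(C) = (a² + b² − c²)/(2ab)
cos(C) = (12.2² + 4.3² − 11.9²)/(2·12.2·4.3) = (148.84 + 18.49 − 141.61)/104.92 = 25.72/104.92 ≈ 0.245139
C = arccos(0.245139) ≈ 75.8099°

C = 75.81°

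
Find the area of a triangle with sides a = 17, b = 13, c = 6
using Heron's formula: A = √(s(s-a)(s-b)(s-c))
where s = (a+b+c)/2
s = (17 + 13 + 6)/2 = 36/2 = 18
s − a = 1, s − b = 5, s − c = 12
s(s−a)(s−b)(s−c) = 18·1·5·12 = 1080
Area = √1080 ≈ 32.8634

s = 18.0, Area = 32.86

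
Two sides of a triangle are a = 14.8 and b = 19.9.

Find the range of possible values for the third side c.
Triangle inequality: |a − b| < c < a + b
|a − b| = |14.8 − 19.9| = 5.1
a + b = 14.8 + 19.9 = 34.7

5.1 < c < 34.7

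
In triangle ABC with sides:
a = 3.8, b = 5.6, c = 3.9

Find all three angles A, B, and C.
Law of cosines for each angle (a² = 14.44, b² = 31.36, c² = 15.21):
cos(A) = (b² + c² − a²)/(2bc) = (31.36 + 15.21 − 14.44)/(2·5.6·3.9) = 32.13/43.68 ≈ 0.735577  ⇒  A ≈ 42.644°
cos(B) = (a² + c² − b²)/(2ac) = (14.44 + 15.21 − 31.36)/(2·3.8·3.9) = -1.71/29.64 ≈ -0.0576923  ⇒  B ≈ 93.3074°
cos(C) = (a² + b² − c²)/(2ab) = (14.44 + 31.36 − 15.21)/(2·3.8·5.6) = 30.59/42.56 ≈ 0.71875  ⇒  C ≈ 44.0486°
Check: A + B + C ≈ 180°

A = 42.64°, B = 93.31°, C = 44.05°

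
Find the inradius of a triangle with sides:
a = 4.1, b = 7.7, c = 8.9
r = Area/s where s is the semi-perimeter.
s = (4.1 + 7.7 + 8.9)/2 = 20.7/2 = 10.35
Area = √(s(s−a)(s−b)(s−c)) = √(10.35·6.25·2.65·1.45) ≈ √248.562 ≈ 15.7658
r ≈ 15.7658/10.35 ≈ 1.52327

r = 1.523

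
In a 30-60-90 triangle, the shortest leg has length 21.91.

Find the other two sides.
In a 30-60-90 triangle the sides are in ratio 1 : √3 : 2 (short leg : long leg : hypotenuse).
Long leg = 21.91·√3 ≈ 21.91·1.73205 ≈ 37.9492
Hypotenuse = 2·21.91 = 43.82

Long leg = 21.91√3 = 37.95, Hypotenuse = 43.82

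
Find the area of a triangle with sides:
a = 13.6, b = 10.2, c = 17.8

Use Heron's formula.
s = (13.6 + 10.2 + 17.8)/2 = 41.6/2 = 20.8
s − a = 7.2, s − b = 10.6, s − c = 3
s(s−a)(s−b)(s−c) = 20.8·7.2·10.6·3 ≈ 4762.37
Area = √4762.37 ≈ 69.0099

Area = 69.01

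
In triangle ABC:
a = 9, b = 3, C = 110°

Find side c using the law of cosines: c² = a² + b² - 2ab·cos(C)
c² = 9² + 3² − 2·9·3·cos(110°)
cos(110°) ≈ -0.34202
c² ≈ 81 + 9 − 54·(-0.34202) ≈ 90 + 18.4691 ≈ 108.469
c ≈ √108.469 ≈ 10.4148

c = 10.41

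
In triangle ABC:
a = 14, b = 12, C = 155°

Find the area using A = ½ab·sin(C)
A = ½·a·b·sin(C) = ½·14·12·sin(155°)
sin(155°) ≈ 0.422618
A ≈ ½·168·0.422618 = 84·0.422618 ≈ 35.4999

Area = 35.5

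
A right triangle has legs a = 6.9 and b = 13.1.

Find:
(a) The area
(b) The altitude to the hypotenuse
(a) The legs are perpendicular, so Area = ½·a·b = ½·6.9·13.1 = ½·90.39 = 45.195
(b) Hypotenuse c = √(a² + b²) = √(47.61 + 171.61) = √219.22 ≈ 14.8061
    Area = ½·c·h_c  ⇒  h_c = 2·Area/c = 90.39/14.8061 ≈ 6.10492

Area = 45.195, h_c = 6.105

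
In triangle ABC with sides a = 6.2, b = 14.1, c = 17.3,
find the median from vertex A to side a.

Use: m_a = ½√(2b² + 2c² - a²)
m_a = ½√(2·14.1² + 2·17.3² − 6.2²) = ½√(2·198.81 + 2·299.29 − 38.44) = ½√(397.62 + 598.58 − 38.44) = ½√957.76
√957.76 ≈ 30.9477, so m_a ≈ 15.4738

m_a = 15.47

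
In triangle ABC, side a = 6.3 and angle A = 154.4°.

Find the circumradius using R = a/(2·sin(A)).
R = a/(2·sin(A)) = 6.3/(2·sin(154.4°))
sin(154.4°) ≈ 0.432086
R ≈ 6.3/(2·0.432086) = 6.3/0.864171 ≈ 7.29022

R = 7.29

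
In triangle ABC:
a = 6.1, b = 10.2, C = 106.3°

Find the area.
Two sides and the included angle (SAS): A = ½·a·b·sin(C) = ½·6.1·10.2·sin(106.3°)
sin(106.3°) ≈ 0.959805
A ≈ ½·62.22·0.959805 = 31.11·0.959805 ≈ 29.8595

Area = 29.86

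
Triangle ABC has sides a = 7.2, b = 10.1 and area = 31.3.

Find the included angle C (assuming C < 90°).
Area = ½·a·b·sin(C)  ⇒  sin(C) = 2·Area/(a·b) = 2·31.3/(7.2·10.1) = 62.6/72.72 ≈ 0.860836
C = arcsin(0.860836) ≈ 59.4106° (taking the acute solution since C < 90°)

C = 59.41°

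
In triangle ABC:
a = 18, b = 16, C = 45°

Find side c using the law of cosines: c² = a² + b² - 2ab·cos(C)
c² = 18² + 16² − 2·18·16·cos(45°)
cos(45°) ≈ 0.707107
c² ≈ 324 + 256 − 576·(0.707107) ≈ 580 − 407.294 ≈ 172.706
c ≈ √172.706 ≈ 13.1418

c = 13.14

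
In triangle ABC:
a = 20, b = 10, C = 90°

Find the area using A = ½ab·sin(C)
A = ½·a·b·sin(C) = ½·20·10·sin(90°)
sin(90°) ≈ 1
A ≈ ½·200·1 = 100·1 ≈ 100

Area = 100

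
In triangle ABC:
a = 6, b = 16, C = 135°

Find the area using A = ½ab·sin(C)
A = ½·a·b·sin(C) = ½·6·16·sin(135°)
sin(135°) ≈ 0.707107
A ≈ ½·96·0.707107 = 48·0.707107 ≈ 33.9411

Area = 33.94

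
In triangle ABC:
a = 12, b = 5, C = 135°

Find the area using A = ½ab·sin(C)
A = ½·a·b·sin(C) = ½·12·5·sin(135°)
sin(135°) ≈ 0.707107
A ≈ ½·60·0.707107 = 30·0.707107 ≈ 21.2132

Area = 21.21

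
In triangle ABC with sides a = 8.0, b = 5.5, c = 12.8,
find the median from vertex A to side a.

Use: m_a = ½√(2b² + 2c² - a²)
m_a = ½√(2·5.5² + 2·12.8² − 8.0²) = ½√(2·30.25 + 2·163.84 − 64) = ½√(60.5 + 327.68 − 64) = ½√324.18
√324.18 ≈ 18.005, so m_a ≈ 9.0025

m_a = 9.002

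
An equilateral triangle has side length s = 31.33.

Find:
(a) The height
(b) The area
(a) The height splits the triangle into two 30-60-90 halves: h = s·√3/2 = 31.33·1.73205/2 ≈ 54.2652/2 ≈ 27.1326
(b) Area = (√3/4)·s² = (√3/4)·31.33² = (√3/4)·981.5689 ≈ 0.433013·981.5689 ≈ 425.032

Height = 27.13, Area = 425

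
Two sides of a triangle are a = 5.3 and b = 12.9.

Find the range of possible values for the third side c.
Triangle inequality: |a − b| < c < a + b
|a − b| = |5.3 − 12.9| = 7.6
a + b = 5.3 + 12.9 = 18.2

7.6 < c < 18.2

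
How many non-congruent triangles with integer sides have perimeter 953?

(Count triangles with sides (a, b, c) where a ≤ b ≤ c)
Let a ≤ b ≤ c with a + b + c = 953. The only binding inequality is a + b > c, i.e. 953 − c > c, so c < 953/2; and c ≥ 953/3 since c is the largest side.
So 318 ≤ c ≤ 476. For each c, b runs from ⌈(953 − c)/2⌉ up to c (then a = 953 − b − c satisfies 1 ≤ a ≤ b automatically), giving c − ⌈(953 − c)/2⌉ + 1 choices.
Summing over c: 1 + 3 + 4 + 6 + … + 237 + 238  (159 terms, c = 318, …, 476) = 19040
Check (closed form: nearest integer to p²/48 for even p, (p+3)²/48 for odd p): (953+3)²/48 = 956²/48 = 913936/48 ≈ 19040.33 → 19040

19040 triangles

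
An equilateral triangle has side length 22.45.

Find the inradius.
r = Area/s with s the semi-perimeter.
Area = (√3/4)·22.45² = (√3/4)·504.0025 ≈ 0.433013·504.0025 ≈ 218.239
s = 3·22.45/2 = 33.675
r ≈ 218.239/33.675 ≈ 6.48076
(Equivalently r = side/(2√3) = 22.45/3.4641 ≈ 6.48076.)

r = 6.481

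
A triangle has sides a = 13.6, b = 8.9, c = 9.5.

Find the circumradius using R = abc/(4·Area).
First find the area with Heron's formula.
s = (13.6 + 8.9 + 9.5)/2 = 16
Area = √(s(s−a)(s−b)(s−c)) = √(16·2.4·7.1·6.5) ≈ √1772.16 ≈ 42.097
abc = 13.6·8.9·9.5 = 1149.88
R = abc/(4·Area) ≈ 1149.88/(4·42.097) = 1149.88/168.388 ≈ 6.82875

R = 6.829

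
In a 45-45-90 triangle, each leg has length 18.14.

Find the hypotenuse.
In a 45-45-90 triangle the sides are in ratio 1 : 1 : √2, so hypotenuse = leg·√2.
Hypotenuse = 18.14·√2 ≈ 18.14·1.41421 ≈ 25.6538

Hypotenuse = 18.14√2 = 25.65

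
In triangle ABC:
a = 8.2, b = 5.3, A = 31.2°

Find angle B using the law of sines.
a/sin(A) = b/sin(B)  ⇒  sin(B) = b·sin(A)/a = 5.3·sin(31.2°)/8.2
sin(31.2°) ≈ 0.518027
sin(B) ≈ 5.3·0.518027/8.2 ≈ 2.74554/8.2 ≈ 0.334822
B = arcsin(0.334822) ≈ 19.5617°
(Since b ≤ a we need B ≤ A, so the obtuse alternative 180° − 19.5617° ≈ 160.438° is rejected.)

B = 19.56°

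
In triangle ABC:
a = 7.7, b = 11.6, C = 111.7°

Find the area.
Two sides and the included angle (SAS): A = ½·a·b·sin(C) = ½·7.7·11.6·sin(111.7°)
sin(111.7°) ≈ 0.929133
A ≈ ½·89.32·0.929133 = 44.66·0.929133 ≈ 41.4951

Area = 41.5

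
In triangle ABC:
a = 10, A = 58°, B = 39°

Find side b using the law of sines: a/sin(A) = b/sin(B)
a/sin(A) = b/sin(B)  ⇒  b = a·sin(B)/sin(A) = 10·sin(39°)/sin(58°)
sin(39°) ≈ 0.62932, sin(58°) ≈ 0.848048
b ≈ 10·0.62932/0.848048 ≈ 6.2932/0.848048 ≈ 7.42081

b = 7.421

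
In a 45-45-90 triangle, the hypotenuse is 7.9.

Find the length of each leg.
In a 45-45-90 triangle hypotenuse = leg·√2, so leg = hypotenuse/√2.
Leg = 7.9/√2 ≈ 7.9/1.41421 ≈ 5.58614

Each leg = 5.586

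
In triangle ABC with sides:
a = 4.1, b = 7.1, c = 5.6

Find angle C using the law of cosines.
c² = a² + b² − 2ab·cos(C)  ⇒  cos(C) = (a² + b² − c²)/(2ab)
cos(C) = (4.1² + 7.1² − 5.6²)/(2·4.1·7.1) = (16.81 + 50.41 − 31.36)/58.22 = 35.86/58.22 ≈ 0.61594
C = arccos(0.61594) ≈ 51.9798°

C = 51.98°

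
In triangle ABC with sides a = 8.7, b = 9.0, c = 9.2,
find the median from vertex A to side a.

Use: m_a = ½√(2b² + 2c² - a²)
m_a = ½√(2·9.0² + 2·9.2² − 8.7²) = ½√(2·81 + 2·84.64 − 75.69) = ½√(162 + 169.28 − 75.69) = ½√255.59
√255.59 ≈ 15.9872, so m_a ≈ 7.99359

m_a = 7.994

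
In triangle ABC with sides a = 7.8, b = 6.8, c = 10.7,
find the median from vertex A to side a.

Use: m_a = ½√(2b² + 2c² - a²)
m_a = ½√(2·6.8² + 2·10.7² − 7.8²) = ½√(2·46.24 + 2·114.49 − 60.84) = ½√(92.48 + 228.98 − 60.84) = ½√260.62
√260.62 ≈ 16.1437, so m_a ≈ 8.07186

m_a = 8.072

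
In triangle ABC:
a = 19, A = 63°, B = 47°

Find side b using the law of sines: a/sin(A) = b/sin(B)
a/sin(A) = b/sin(B)  ⇒  b = a·sin(B)/sin(A) = 19·sin(47°)/sin(63°)
sin(47°) ≈ 0.731354, sin(63°) ≈ 0.891007
b ≈ 19·0.731354/0.891007 ≈ 13.8957/0.891007 ≈ 15.5955

b = 15.6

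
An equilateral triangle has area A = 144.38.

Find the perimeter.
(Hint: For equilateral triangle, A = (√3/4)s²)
A = (√3/4)s²  ⇒  s² = 4A/√3 = 4·144.38/√3 = 577.52/1.73205 ≈ 333.431
s ≈ √333.431 ≈ 18.2601
Perimeter = 3s ≈ 3·18.2601 ≈ 54.7803

Perimeter = 54.78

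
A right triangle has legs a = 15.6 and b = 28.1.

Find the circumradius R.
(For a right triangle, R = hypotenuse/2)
Hypotenuse c = √(a² + b²) = √(243.36 + 789.61) = √1032.97 ≈ 32.1399
R = c/2 ≈ 32.1399/2 ≈ 16.0699

R = 16.07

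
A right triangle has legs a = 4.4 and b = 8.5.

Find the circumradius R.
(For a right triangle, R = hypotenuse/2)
Hypotenuse c = √(a² + b²) = √(19.36 + 72.25) = √91.61 ≈ 9.57131
R = c/2 ≈ 9.57131/2 ≈ 4.78566

R = 4.786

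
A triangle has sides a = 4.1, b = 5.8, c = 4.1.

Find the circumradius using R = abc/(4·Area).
First find the area with Heron's formula.
s = (4.1 + 5.8 + 4.1)/2 = 7
Area = √(s(s−a)(s−b)(s−c)) = √(7·2.9·1.2·2.9) ≈ √70.644 ≈ 8.405
abc = 4.1·5.8·4.1 = 97.498
R = abc/(4·Area) ≈ 97.498/(4·8.405) = 97.498/33.62 ≈ 2.9

R = 2.9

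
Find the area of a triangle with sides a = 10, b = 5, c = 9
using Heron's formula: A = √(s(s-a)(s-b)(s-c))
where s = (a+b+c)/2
s = (10 + 5 + 9)/2 = 24/2 = 12
s − a = 2, s − b = 7, s − c = 3
s(s−a)(s−b)(s−c) = 12·2·7·3 = 504
Area = √504 ≈ 22.4499

s = 12.0, Area = 22.45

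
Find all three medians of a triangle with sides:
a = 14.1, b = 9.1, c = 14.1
Median formula: m_a = ½√(2b² + 2c² − a²) (and cyclically). a² = 198.81, b² = 82.81, c² = 198.81.
m_a = ½√(2·82.81 + 2·198.81 − 198.81) = ½√364.43 ≈ ½·19.09 ≈ 9.54502
m_b = ½√(2·198.81 + 2·198.81 − 82.81) = ½√712.43 ≈ ½·26.6914 ≈ 13.3457
m_c = ½√(2·198.81 + 2·82.81 − 198.81) = ½√364.43 ≈ ½·19.09 ≈ 9.54502

m_a = 9.545, m_b = 13.35, m_c = 9.545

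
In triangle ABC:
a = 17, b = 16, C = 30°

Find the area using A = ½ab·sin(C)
A = ½·a·b·sin(C) = ½·17·16·sin(30°)
sin(30°) ≈ 0.5
A ≈ ½·272·0.5 = 136·0.5 ≈ 68

Area = 68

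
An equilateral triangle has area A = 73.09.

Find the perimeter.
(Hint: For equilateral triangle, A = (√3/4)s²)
A = (√3/4)s²  ⇒  s² = 4A/√3 = 4·73.09/√3 = 292.36/1.73205 ≈ 168.794
s ≈ √168.794 ≈ 12.9921
Perimeter = 3s ≈ 3·12.9921 ≈ 38.9762

Perimeter = 38.98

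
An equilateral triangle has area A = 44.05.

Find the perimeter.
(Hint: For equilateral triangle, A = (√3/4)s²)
A = (√3/4)s²  ⇒  s² = 4A/√3 = 4·44.05/√3 = 176.2/1.73205 ≈ 101.729
s ≈ √101.729 ≈ 10.0861
Perimeter = 3s ≈ 3·10.0861 ≈ 30.2583

Perimeter = 30.26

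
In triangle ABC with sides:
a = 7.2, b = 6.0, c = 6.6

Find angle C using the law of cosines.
c² = a² + b² − 2ab·cos(C)  ⇒  cos(C) = (a² + b² − c²)/(2ab)
cos(C) = (7.2² + 6.0² − 6.6²)/(2·7.2·6.0) = (51.84 + 36 − 43.56)/86.4 = 44.28/86.4 ≈ 0.5125
C = arccos(0.5125) ≈ 59.1695°

C = 59.17°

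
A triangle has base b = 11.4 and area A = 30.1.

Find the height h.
A = ½·b·h  ⇒  h = 2A/b = 2·30.1/11.4 = 60.2/11.4 ≈ 5.2807

h = 5.281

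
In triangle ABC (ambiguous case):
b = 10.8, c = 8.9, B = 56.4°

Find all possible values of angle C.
b/sin(B) = c/sin(C)  ⇒  sin(C) = c·sin(B)/b = 8.9·sin(56.4°)/10.8
sin(56.4°) ≈ 0.832921
sin(C) ≈ 8.9·0.832921/10.8 ≈ 7.413/10.8 ≈ 0.686389
Candidate 1: C₁ = arcsin(0.686389) ≈ 43.3449°  →  A = 180° − 56.4° − 43.3449° ≈ 80.2551° > 0, valid
Candidate 2: C₂ = 180° − C₁ ≈ 136.655°  →  A = 180° − 56.4° − 136.655° ≈ -13.0551° ≤ 0, not a valid triangle

C = 43.34° (one solution)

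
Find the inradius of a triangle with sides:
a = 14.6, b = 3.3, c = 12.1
r = Area/s where s is the semi-perimeter.
s = (14.6 + 3.3 + 12.1)/2 = 30/2 = 15
Area = √(s(s−a)(s−b)(s−c)) = √(15·0.4·11.7·2.9) ≈ √203.58 ≈ 14.2681
r ≈ 14.2681/15 ≈ 0.95121

r = 0.9512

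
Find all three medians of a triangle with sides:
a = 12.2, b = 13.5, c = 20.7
Median formula: m_a = ½√(2b² + 2c² − a²) (and cyclically). a² = 148.84, b² = 182.25, c² = 428.49.
m_a = ½√(2·182.25 + 2·428.49 − 148.84) = ½√1072.64 ≈ ½·32.7512 ≈ 16.3756
m_b = ½√(2·148.84 + 2·428.49 − 182.25) = ½√972.41 ≈ ½·31.1835 ≈ 15.5917
m_c = ½√(2·148.84 + 2·182.25 − 428.49) = ½√233.69 ≈ ½·15.2869 ≈ 7.64346

m_a = 16.38, m_b = 15.59, m_c = 7.643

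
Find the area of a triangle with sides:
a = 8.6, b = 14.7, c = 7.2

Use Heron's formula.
s = (8.6 + 14.7 + 7.2)/2 = 30.5/2 = 15.25
s − a = 6.65, s − b = 0.55, s − c = 8.05
s(s−a)(s−b)(s−c) = 15.25·6.65·0.55·8.05 ≈ 449.004
Area = √449.004 ≈ 21.1897

Area = 21.19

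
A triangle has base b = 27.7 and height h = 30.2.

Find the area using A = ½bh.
A = ½·b·h = ½·27.7·30.2 = ½·836.54 = 418.27

Area = 418.27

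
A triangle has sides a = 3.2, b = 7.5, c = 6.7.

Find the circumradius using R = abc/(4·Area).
First find the area with Heron's formula.
s = (3.2 + 7.5 + 6.7)/2 = 8.7
Area = √(s(s−a)(s−b)(s−c)) = √(8.7·5.5·1.2·2) ≈ √114.84 ≈ 10.7163
abc = 3.2·7.5·6.7 = 160.8
R = abc/(4·Area) ≈ 160.8/(4·10.7163) = 160.8/42.8654 ≈ 3.75128

R = 3.751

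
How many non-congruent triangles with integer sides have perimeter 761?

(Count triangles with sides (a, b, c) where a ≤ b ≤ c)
Let a ≤ b ≤ c with a + b + c = 761. The only binding inequality is a + b > c, i.e. 761 − c > c, so c < 761/2; and c ≥ 761/3 since c is the largest side.
So 254 ≤ c ≤ 380. For each c, b runs from ⌈(761 − c)/2⌉ up to c (then a = 761 − b − c satisfies 1 ≤ a ≤ b automatically), giving c − ⌈(761 − c)/2⌉ + 1 choices.
Summing over c: 1 + 3 + 4 + 6 + … + 189 + 190  (127 terms, c = 254, …, 380) = 12160
Check (closed form: nearest integer to p²/48 for even p, (p+3)²/48 for odd p): (761+3)²/48 = 764²/48 = 583696/48 ≈ 12160.33 → 12160

12160 triangles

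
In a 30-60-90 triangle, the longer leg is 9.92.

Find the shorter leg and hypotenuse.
In a 30-60-90 triangle the sides are in ratio 1 : √3 : 2, so short leg = long leg/√3 and hypotenuse = 2·(short leg).
Short leg = 9.92/√3 ≈ 9.92/1.73205 ≈ 5.72731
Hypotenuse = 2·5.72731 ≈ 11.4546

Short leg = 5.727, Hypotenuse = 11.45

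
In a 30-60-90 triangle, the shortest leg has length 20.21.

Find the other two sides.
In a 30-60-90 triangle the sides are in ratio 1 : √3 : 2 (short leg : long leg : hypotenuse).
Long leg = 20.21·√3 ≈ 20.21·1.73205 ≈ 35.0047
Hypotenuse = 2·20.21 = 40.42

Long leg = 20.21√3 = 35, Hypotenuse = 40.42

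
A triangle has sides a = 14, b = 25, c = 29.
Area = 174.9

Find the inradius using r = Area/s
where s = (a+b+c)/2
s = (14 + 25 + 29)/2 = 68/2 = 34
r = Area/s = 174.9/34 ≈ 5.14412

r = 5.144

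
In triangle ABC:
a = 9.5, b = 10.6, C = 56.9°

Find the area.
Two sides and the included angle (SAS): A = ½·a·b·sin(C) = ½·9.5·10.6·sin(56.9°)
sin(56.9°) ≈ 0.837719
A ≈ ½·100.7·0.837719 = 50.35·0.837719 ≈ 42.1791

Area = 42.18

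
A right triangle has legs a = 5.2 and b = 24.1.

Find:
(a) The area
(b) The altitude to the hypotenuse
(a) The legs are perpendicular, so Area = ½·a·b = ½·5.2·24.1 = ½·125.32 = 62.66
(b) Hypotenuse c = √(a² + b²) = √(27.04 + 580.81) = √607.85 ≈ 24.6546
    Area = ½·c·h_c  ⇒  h_c = 2·Area/c = 125.32/24.6546 ≈ 5.08302

Area = 62.66, h_c = 5.083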